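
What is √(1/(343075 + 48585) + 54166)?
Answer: √2077232999255315/195830 ≈ 232.74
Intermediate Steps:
√(1/(343075 + 48585) + 54166) = √(1/391660 + 54166) = √(21214655561/391660) = √2077232999255315/195830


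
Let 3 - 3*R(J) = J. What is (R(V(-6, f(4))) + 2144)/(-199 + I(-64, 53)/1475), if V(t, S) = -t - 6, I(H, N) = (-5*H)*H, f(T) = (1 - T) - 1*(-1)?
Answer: -632775/62801 ≈ -10.076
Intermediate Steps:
f(T) = 2 - T (f(T) = (1 - T) + 1 = 2 - T)
I(H, N) = -5*H²
V(t, S) = -6 - t
R(J) = 1 - J/3
(R(V(-6, f(4))) + 2144)/(-199 + I(-64, 53)/1475) = ((1 - (-6 - 1*(-6))/3) + 2144)/(-199 - 5*(-64)²/1475) = ((1 - (-6 + 6)/3) + 2144)/(-199 - 5*4096*(1/1475)) = ((1 - ⅓*0) + 2144)/(-199 - 20480*1/1475) = ((1 + 0) + 2144)/(-199 - 4096/295) = (1 + 2144)/(-62801/295) = 2145*(-295/62801) = -632775/62801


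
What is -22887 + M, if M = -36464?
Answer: -59351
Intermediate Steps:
-22887 + M = -22887 - 36464 = -59351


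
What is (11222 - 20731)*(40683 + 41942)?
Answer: -785681125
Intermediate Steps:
(11222 - 20731)*(40683 + 41942) = -9509*82625 = -785681125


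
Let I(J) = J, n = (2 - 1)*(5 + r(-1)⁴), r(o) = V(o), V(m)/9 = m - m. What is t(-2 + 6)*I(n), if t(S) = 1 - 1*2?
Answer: -5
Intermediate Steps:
V(m) = 0 (V(m) = 9*(m - m) = 9*0 = 0)
t(S) = -1 (t(S) = 1 - 2 = -1)
r(o) = 0
n = 5 (n = (2 - 1)*(5 + 0⁴) = 1*(5 + 0) = 1*5 = 5)
t(-2 + 6)*I(n) = -1*5 = -5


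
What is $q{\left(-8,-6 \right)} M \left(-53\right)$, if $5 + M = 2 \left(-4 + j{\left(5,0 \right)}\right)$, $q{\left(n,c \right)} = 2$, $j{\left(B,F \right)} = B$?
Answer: $318$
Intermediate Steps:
$M = -3$ ($M = -5 + 2 \left(-4 + 5\right) = -5 + 2 \cdot 1 = -5 + 2 = -3$)
$q{\left(-8,-6 \right)} M \left(-53\right) = 2 \left(-3\right) \left(-53\right) = \left(-6\right) \left(-53\right) = 318$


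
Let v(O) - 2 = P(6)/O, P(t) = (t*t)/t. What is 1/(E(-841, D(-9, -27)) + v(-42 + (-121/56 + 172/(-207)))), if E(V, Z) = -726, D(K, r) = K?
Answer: -521543/377666684 ≈ -0.0013810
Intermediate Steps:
P(t) = t (P(t) = t**2/t = t)
v(O) = 2 + 6/O
1/(E(-841, D(-9, -27)) + v(-42 + (-121/56 + 172/(-207)))) = 1/(-726 + (2 + 6/(-42 + (-121/56 + 172/(-207))))) = 1/(-726 + (2 + 6/(-42 + (-121*1/56 + 172*(-1/207))))) = 1/(-726 + (2 + 6/(-42 + (-121/56 - 172/207)))) = 1/(-726 + (2 + 6/(-42 - 34679/11592))) = 1/(-726 + (2 + 6/(-521543/11592))) = 1/(-726 + (2 + 6*(-11592/521543))) = 1/(-726 + (2 - 69552/521543)) = 1/(-726 + 973534/521543) = 1/(-377666684/521543) = -521543/377666684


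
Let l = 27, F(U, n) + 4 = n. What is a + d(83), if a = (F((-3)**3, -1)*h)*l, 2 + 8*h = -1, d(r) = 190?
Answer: 1925/8 ≈ 240.63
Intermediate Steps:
F(U, n) = -4 + n
h = -3/8 (h = -1/4 + (1/8)*(-1) = -1/4 - 1/8 = -3/8 ≈ -0.37500)
a = 405/8 (a = ((-4 - 1)*(-3/8))*27 = -5*(-3/8)*27 = (15/8)*27 = 405/8 ≈ 50.625)
a + d(83) = 405/8 + 190 = 1925/8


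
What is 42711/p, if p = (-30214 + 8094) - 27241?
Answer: -42711/49361 ≈ -0.86528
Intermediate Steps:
p = -49361 (p = -22120 - 27241 = -49361)
42711/p = 42711/(-49361) = 42711*(-1/49361) = -42711/49361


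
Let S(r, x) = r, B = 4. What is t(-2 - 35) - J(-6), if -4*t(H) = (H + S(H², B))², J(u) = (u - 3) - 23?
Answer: -443524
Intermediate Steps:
J(u) = -26 + u (J(u) = (-3 + u) - 23 = -26 + u)
t(H) = -(H + H²)²/4
t(-2 - 35) - J(-6) = -(-2 - 35)²*(1 + (-2 - 35))²/4 - (-26 - 6) = -¼*(-37)²*(1 - 37)² - 1*(-32) = -¼*1369*(-36)² + 32 = -¼*1369*1296 + 32 = -443556 + 32 = -443524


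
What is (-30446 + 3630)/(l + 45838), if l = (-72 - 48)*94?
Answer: -13408/17279 ≈ -0.77597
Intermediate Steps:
l = -11280 (l = -120*94 = -11280)
(-30446 + 3630)/(l + 45838) = (-30446 + 3630)/(-11280 + 45838) = -26816/34558 = -26816*1/34558 = -13408/17279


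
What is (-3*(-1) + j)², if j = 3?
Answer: 36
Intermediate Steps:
(-3*(-1) + j)² = (-3*(-1) + 3)² = (3 + 3)² = 6² = 36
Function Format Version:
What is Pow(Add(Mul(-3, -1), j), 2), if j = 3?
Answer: 36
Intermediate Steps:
Pow(Add(Mul(-3, -1), j), 2) = Pow(Add(Mul(-3, -1), 3), 2) = Pow(Add(3, 3), 2) = Pow(6, 2) = 36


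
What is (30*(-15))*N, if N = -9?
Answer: 4050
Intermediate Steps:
(30*(-15))*N = (30*(-15))*(-9) = -450*(-9) = 4050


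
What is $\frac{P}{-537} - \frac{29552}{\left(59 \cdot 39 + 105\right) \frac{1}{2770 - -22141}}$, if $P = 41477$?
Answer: $- \frac{65903835821}{215337} \approx -3.0605 \cdot 10^{5}$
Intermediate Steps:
$\frac{P}{-537} - \frac{29552}{\left(59 \cdot 39 + 105\right) \frac{1}{2770 - -22141}} = \frac{41477}{-537} - \frac{29552}{\left(59 \cdot 39 + 105\right) \frac{1}{2770 - -22141}} = 41477 \left(- \frac{1}{537}\right) - \frac{29552}{\left(2301 + 105\right) \frac{1}{2770 + 22141}} = - \frac{41477}{537} - \frac{29552}{2406 \cdot \frac{1}{24911}} = - \frac{41477}{537} - \frac{29552}{\frac{2406}{24911}} = - \frac{41477}{537} - \frac{368084936}{1203} = - \frac{65903835821}{215337}$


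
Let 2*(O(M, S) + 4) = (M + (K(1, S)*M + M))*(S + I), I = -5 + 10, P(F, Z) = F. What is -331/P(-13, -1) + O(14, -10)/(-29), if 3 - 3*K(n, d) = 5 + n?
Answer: 10106/377 ≈ 26.806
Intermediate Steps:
K(n, d) = -2/3 - n/3 (K(n, d) = 1 - (5 + n)/3 = 1 + (-5/3 - n/3) = -2/3 - n/3)
I = 5
O(M, S) = -4 + M*(5 + S)/2 (O(M, S) = -4 + ((M + ((-2/3 - 1/3*1)*M + M))*(S + 5))/2 = -4 + ((M + ((-2/3 - 1/3)*M + M))*(5 + S))/2 = -4 + ((M + (-M + M))*(5 + S))/2 = -4 + ((M + 0)*(5 + S))/2 = -4 + (M*(5 + S))/2 = -4 + M*(5 + S)/2)
-331/P(-13, -1) + O(14, -10)/(-29) = -331/(-13) + (-4 + (5/2)*14 + (1/2)*14*(-10))/(-29) = -331*(-1/13) + (-4 + 35 - 70)*(-1/29) = 331/13 - 39*(-1/29) = 331/13 + 39/29 = 10106/377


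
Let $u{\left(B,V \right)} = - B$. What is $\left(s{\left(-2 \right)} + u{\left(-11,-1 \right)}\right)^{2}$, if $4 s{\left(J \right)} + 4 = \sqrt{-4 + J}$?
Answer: $\frac{\left(40 + i \sqrt{6}\right)^{2}}{16} \approx 99.625 + 12.247 i$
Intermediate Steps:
$s{\left(J \right)} = -1 + \frac{\sqrt{-4 + J}}{4}$
$\left(s{\left(-2 \right)} + u{\left(-11,-1 \right)}\right)^{2} = \left(\left(-1 + \frac{\sqrt{-4 - 2}}{4}\right) - -11\right)^{2} = \left(\left(-1 + \frac{\sqrt{-6}}{4}\right) + 11\right)^{2} = \left(\left(-1 + \frac{i \sqrt{6}}{4}\right) + 11\right)^{2} = \left(10 + \frac{i \sqrt{6}}{4}\right)^{2}$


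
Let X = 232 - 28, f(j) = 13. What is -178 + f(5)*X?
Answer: 2474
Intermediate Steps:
X = 204
-178 + f(5)*X = -178 + 13*204 = -178 + 2652 = 2474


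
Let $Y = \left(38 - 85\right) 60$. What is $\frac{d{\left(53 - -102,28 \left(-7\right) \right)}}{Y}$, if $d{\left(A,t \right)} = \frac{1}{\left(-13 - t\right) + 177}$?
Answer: $- \frac{1}{1015200} \approx -9.8503 \cdot 10^{-7}$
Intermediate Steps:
$Y = -2820$ ($Y = \left(-47\right) 60 = -2820$)
$d{\left(A,t \right)} = \frac{1}{164 - t}$
$\frac{d{\left(53 - -102,28 \left(-7\right) \right)}}{Y} = \frac{\left(-1\right) \frac{1}{-164 + 28 \left(-7\right)}}{-2820} = - \frac{1}{-164 - 196} \left(- \frac{1}{2820}\right) = - \frac{1}{-360} \left(- \frac{1}{2820}\right) = \left(-1\right) \left(- \frac{1}{360}\right) \left(- \frac{1}{2820}\right) = \frac{1}{360} \left(- \frac{1}{2820}\right) = - \frac{1}{1015200}$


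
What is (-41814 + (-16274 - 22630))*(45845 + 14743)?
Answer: -4890542184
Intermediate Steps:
(-41814 + (-16274 - 22630))*(45845 + 14743) = (-41814 - 38904)*60588 = -80718*60588 = -4890542184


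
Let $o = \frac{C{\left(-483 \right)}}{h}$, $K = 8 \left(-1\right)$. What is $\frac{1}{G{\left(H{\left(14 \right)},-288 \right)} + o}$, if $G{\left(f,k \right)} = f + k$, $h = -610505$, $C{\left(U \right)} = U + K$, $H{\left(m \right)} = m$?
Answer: $- \frac{610505}{167277879} \approx -0.0036496$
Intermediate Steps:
$K = -8$
$C{\left(U \right)} = -8 + U$ ($C{\left(U \right)} = U - 8 = -8 + U$)
$o = \frac{491}{610505}$ ($o = \frac{-8 - 483}{-610505} = \left(-491\right) \left(- \frac{1}{610505}\right) = \frac{491}{610505} \approx 0.00080425$)
$\frac{1}{G{\left(H{\left(14 \right)},-288 \right)} + o} = \frac{1}{\left(14 - 288\right) + \frac{491}{610505}} = \frac{1}{-274 + \frac{491}{610505}} = \frac{1}{- \frac{167277879}{610505}} = - \frac{610505}{167277879}$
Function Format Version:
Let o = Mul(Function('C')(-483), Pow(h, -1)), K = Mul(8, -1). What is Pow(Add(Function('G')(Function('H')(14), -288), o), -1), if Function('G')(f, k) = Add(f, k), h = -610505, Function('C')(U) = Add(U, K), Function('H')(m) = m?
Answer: Rational(-610505, 167277879) ≈ -0.0036496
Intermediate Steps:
K = -8
Function('C')(U) = Add(-8, U) (Function('C')(U) = Add(U, -8) = Add(-8, U))
o = Rational(491, 610505) (o = Mul(Add(-8, -483), Pow(-610505, -1)) = Mul(-491, Rational(-1, 610505)) = Rational(491, 610505) ≈ 0.00080425)
Pow(Add(Function('G')(Function('H')(14), -288), o), -1) = Pow(Add(Add(14, -288), Rational(491, 610505)), -1) = Pow(Add(-274, Rational(491, 610505)), -1) = Pow(Rational(-167277879, 610505), -1) = Rational(-610505, 167277879)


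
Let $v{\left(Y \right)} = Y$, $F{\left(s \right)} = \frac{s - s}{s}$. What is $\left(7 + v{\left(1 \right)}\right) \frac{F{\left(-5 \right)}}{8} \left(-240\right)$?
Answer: $0$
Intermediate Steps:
$F{\left(s \right)} = 0$ ($F{\left(s \right)} = \frac{0}{s} = 0$)
$\left(7 + v{\left(1 \right)}\right) \frac{F{\left(-5 \right)}}{8} \left(-240\right) = \left(7 + 1\right) \frac{0}{8} \left(-240\right) = 8 \cdot 0 \cdot \frac{1}{8} \left(-240\right) = 8 \cdot 0 \left(-240\right) = 0 \left(-240\right) = 0$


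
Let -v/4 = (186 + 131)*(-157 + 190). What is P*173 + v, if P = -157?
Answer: -69005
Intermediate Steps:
v = -41844 (v = -4*(186 + 131)*(-157 + 190) = -1268*33 = -4*10461 = -41844)
P*173 + v = -157*173 - 41844 = -27161 - 41844 = -69005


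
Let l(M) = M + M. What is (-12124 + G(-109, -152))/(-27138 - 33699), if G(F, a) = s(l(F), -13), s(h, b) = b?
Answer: 12137/60837 ≈ 0.19950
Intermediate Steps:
l(M) = 2*M
G(F, a) = -13
(-12124 + G(-109, -152))/(-27138 - 33699) = (-12124 - 13)/(-27138 - 33699) = -12137/(-60837) = -12137*(-1/60837) = 12137/60837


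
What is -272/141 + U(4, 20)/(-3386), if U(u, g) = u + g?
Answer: -462188/238713 ≈ -1.9362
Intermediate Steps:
U(u, g) = g + u
-272/141 + U(4, 20)/(-3386) = -272/141 + (20 + 4)/(-3386) = -272*1/141 + 24*(-1/3386) = -272/141 - 12/1693 = -462188/238713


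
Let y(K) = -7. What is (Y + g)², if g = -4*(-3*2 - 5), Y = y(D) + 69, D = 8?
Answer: 11236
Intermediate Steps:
Y = 62 (Y = -7 + 69 = 62)
g = 44 (g = -4*(-6 - 5) = -4*(-11) = 44)
(Y + g)² = (62 + 44)² = 106² = 11236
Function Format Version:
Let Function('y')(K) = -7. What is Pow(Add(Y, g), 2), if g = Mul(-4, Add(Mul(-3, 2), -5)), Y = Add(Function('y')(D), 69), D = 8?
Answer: 11236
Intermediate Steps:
Y = 62 (Y = Add(-7, 69) = 62)
g = 44 (g = Mul(-4, Add(-6, -5)) = Mul(-4, -11) = 44)
Pow(Add(Y, g), 2) = Pow(Add(62, 44), 2) = Pow(106, 2) = 11236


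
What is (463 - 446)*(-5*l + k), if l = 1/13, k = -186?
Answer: -41191/13 ≈ -3168.5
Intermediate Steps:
l = 1/13 ≈ 0.076923
(463 - 446)*(-5*l + k) = (463 - 446)*(-5*1/13 - 186) = 17*(-5/13 - 186) = 17*(-2423/13) = -41191/13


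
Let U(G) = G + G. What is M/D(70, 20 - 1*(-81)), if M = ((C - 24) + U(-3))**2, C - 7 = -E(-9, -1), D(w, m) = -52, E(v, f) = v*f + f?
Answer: -961/52 ≈ -18.481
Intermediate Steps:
E(v, f) = f + f*v (E(v, f) = f*v + f = f + f*v)
U(G) = 2*G
C = -1 (C = 7 - (-1)*(1 - 9) = 7 - (-1)*(-8) = 7 - 1*8 = 7 - 8 = -1)
M = 961 (M = ((-1 - 24) + 2*(-3))**2 = (-25 - 6)**2 = (-31)**2 = 961)
M/D(70, 20 - 1*(-81)) = 961/(-52) = 961*(-1/52) = -961/52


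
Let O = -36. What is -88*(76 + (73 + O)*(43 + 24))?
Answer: -224840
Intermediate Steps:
-88*(76 + (73 + O)*(43 + 24)) = -88*(76 + (73 - 36)*(43 + 24)) = -88*(76 + 37*67) = -88*(76 + 2479) = -88*2555 = -224840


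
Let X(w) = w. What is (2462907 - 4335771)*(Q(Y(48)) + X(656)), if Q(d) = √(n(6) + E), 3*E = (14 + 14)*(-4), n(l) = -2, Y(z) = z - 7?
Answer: -1228598784 - 624288*I*√354 ≈ -1.2286e+9 - 1.1746e+7*I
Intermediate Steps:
Y(z) = -7 + z
E = -112/3 (E = ((14 + 14)*(-4))/3 = (28*(-4))/3 = (⅓)*(-112) = -112/3 ≈ -37.333)
Q(d) = I*√354/3 (Q(d) = √(-2 - 112/3) = √(-118/3) = I*√354/3)
(2462907 - 4335771)*(Q(Y(48)) + X(656)) = (2462907 - 4335771)*(I*√354/3 + 656) = -1872864*(656 + I*√354/3) = -1228598784 - 624288*I*√354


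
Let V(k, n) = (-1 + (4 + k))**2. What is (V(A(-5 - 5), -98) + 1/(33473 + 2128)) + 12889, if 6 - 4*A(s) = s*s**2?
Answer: 11058987841/142404 ≈ 77659.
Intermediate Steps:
A(s) = 3/2 - s**3/4 (A(s) = 3/2 - s*s**2/4 = 3/2 - s**3/4)
V(k, n) = (3 + k)**2
(V(A(-5 - 5), -98) + 1/(33473 + 2128)) + 12889 = ((3 + (3/2 - (-5 - 5)**3/4))**2 + 1/(33473 + 2128)) + 12889 = ((3 + (3/2 - 1/4*(-10)**3))**2 + 1/35601) + 12889 = ((3 + (3/2 - 1/4*(-1000)))**2 + 1/35601) + 12889 = ((3 + (3/2 + 250))**2 + 1/35601) + 12889 = ((3 + 503/2)**2 + 1/35601) + 12889 = ((509/2)**2 + 1/35601) + 12889 = (259081/4 + 1/35601) + 12889 = 9223542685/142404 + 12889 = 11058987841/142404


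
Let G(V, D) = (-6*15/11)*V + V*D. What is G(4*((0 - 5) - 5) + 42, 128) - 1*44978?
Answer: -492122/11 ≈ -44738.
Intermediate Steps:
G(V, D) = -90*V/11 + D*V (G(V, D) = (-90*1/11)*V + D*V = -90*V/11 + D*V)
G(4*((0 - 5) - 5) + 42, 128) - 1*44978 = (4*((0 - 5) - 5) + 42)*(-90 + 11*128)/11 - 1*44978 = (4*(-5 - 5) + 42)*(-90 + 1408)/11 - 44978 = (1/11)*(4*(-10) + 42)*1318 - 44978 = (1/11)*(-40 + 42)*1318 - 44978 = (1/11)*2*1318 - 44978 = 2636/11 - 44978 = -492122/11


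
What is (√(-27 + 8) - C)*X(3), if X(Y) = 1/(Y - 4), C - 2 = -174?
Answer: -172 - I*√19 ≈ -172.0 - 4.3589*I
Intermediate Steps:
C = -172 (C = 2 - 174 = -172)
X(Y) = 1/(-4 + Y)
(√(-27 + 8) - C)*X(3) = (√(-27 + 8) - 1*(-172))/(-4 + 3) = (√(-19) + 172)/(-1) = (I*√19 + 172)*(-1) = (172 + I*√19)*(-1) = -172 - I*√19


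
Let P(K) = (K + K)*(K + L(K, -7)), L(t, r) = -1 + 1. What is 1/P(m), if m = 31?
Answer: 1/1922 ≈ 0.00052029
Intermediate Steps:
L(t, r) = 0
P(K) = 2*K**2 (P(K) = (K + K)*(K + 0) = (2*K)*K = 2*K**2)
1/P(m) = 1/(2*31**2) = 1/(2*961) = 1/1922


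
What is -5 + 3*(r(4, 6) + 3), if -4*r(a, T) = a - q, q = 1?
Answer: 7/4 ≈ 1.7500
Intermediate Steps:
r(a, T) = ¼ - a/4 (r(a, T) = -(a - 1*1)/4 = -(a - 1)/4 = -(-1 + a)/4 = ¼ - a/4)
-5 + 3*(r(4, 6) + 3) = -5 + 3*((¼ - ¼*4) + 3) = -5 + 3*((¼ - 1) + 3) = -5 + 3*(-¾ + 3) = -5 + 3*(9/4) = -5 + 27/4 = 7/4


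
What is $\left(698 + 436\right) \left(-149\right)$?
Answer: $-168966$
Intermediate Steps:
$\left(698 + 436\right) \left(-149\right) = 1134 \left(-149\right) = -168966$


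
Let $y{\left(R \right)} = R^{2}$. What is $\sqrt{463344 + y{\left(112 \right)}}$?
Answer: $28 \sqrt{607} \approx 689.85$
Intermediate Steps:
$\sqrt{463344 + y{\left(112 \right)}} = \sqrt{463344 + 112^{2}} = \sqrt{463344 + 12544} = \sqrt{475888} = 28 \sqrt{607}$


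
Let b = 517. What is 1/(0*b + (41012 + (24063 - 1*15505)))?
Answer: 1/49570 ≈ 2.0173e-5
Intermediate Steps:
1/(0*b + (41012 + (24063 - 1*15505))) = 1/(0*517 + (41012 + (24063 - 1*15505))) = 1/(0 + (41012 + (24063 - 15505))) = 1/(0 + (41012 + 8558)) = 1/(0 + 49570) = 1/49570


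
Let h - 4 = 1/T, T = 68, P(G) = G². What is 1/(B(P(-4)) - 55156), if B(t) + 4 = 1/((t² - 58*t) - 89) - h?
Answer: -51748/2854627501 ≈ -1.8128e-5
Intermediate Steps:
h = 273/68 (h = 4 + 1/68 = 273/68 ≈ 4.0147)
B(t) = -545/68 + 1/(-89 + t² - 58*t) (B(t) = -4 + (1/((t² - 58*t) - 89) - 1*273/68) = -4 + (1/(-89 + t² - 58*t) - 273/68) = -4 + (-273/68 + 1/(-89 + t² - 58*t)) = -545/68 + 1/(-89 + t² - 58*t))
1/(B(P(-4)) - 55156) = 1/((-48573 - 31610*(-4)² + 545*((-4)²)²)/(68*(89 - ((-4)²)² + 58*(-4)²)) - 55156) = 1/((-48573 - 31610*16 + 545*16²)/(68*(89 - 1*16² + 58*16)) - 55156) = 1/((-48573 - 505760 + 545*256)/(68*(89 - 1*256 + 928)) - 55156) = 1/((-48573 - 505760 + 139520)/(68*(89 - 256 + 928)) - 55156) = 1/((1/68)*(-414813)/761 - 55156) = 1/((1/68)*(1/761)*(-414813) - 55156) = 1/(-414813/51748 - 55156) = 1/(-2854627501/51748) = -51748/2854627501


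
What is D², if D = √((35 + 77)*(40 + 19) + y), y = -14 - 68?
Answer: 6526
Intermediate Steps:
y = -82
D = √6526 (D = √((35 + 77)*(40 + 19) - 82) = √(112*59 - 82) = √(6608 - 82) = √6526 ≈ 80.784)
D² = (√6526)² = 6526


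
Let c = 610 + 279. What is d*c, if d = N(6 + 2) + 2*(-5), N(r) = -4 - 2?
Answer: -14224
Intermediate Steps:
N(r) = -6
c = 889
d = -16 (d = -6 + 2*(-5) = -6 - 10 = -16)
d*c = -16*889 = -14224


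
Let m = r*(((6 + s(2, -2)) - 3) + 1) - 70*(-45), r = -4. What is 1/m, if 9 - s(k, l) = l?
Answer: 1/3090 ≈ 0.00032362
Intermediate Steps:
s(k, l) = 9 - l
m = 3090 (m = -4*(((6 + (9 - 1*(-2))) - 3) + 1) - 70*(-45) = -4*(((6 + (9 + 2)) - 3) + 1) + 3150 = -4*(((6 + 11) - 3) + 1) + 3150 = -4*((17 - 3) + 1) + 3150 = -4*(14 + 1) + 3150 = -4*15 + 3150 = -60 + 3150 = 3090)
1/m = 1/3090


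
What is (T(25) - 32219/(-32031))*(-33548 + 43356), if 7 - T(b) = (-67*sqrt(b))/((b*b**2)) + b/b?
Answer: 6899061973216/100096875 ≈ 68924.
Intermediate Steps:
T(b) = 6 + 67/b**(5/2) (T(b) = 7 - ((-67*sqrt(b))/((b*b**2)) + b/b) = 7 - ((-67*sqrt(b))/(b**3) + 1) = 7 - ((-67*sqrt(b))/b**3 + 1) = 7 - (-67/b**(5/2) + 1) = 7 - (1 - 67/b**(5/2)) = 7 + (-1 + 67/b**(5/2)) = 6 + 67/b**(5/2))
(T(25) - 32219/(-32031))*(-33548 + 43356) = ((6 + 67/25**(5/2)) - 32219/(-32031))*(-33548 + 43356) = ((6 + 67*(1/3125)) - 32219*(-1/32031))*9808 = ((6 + 67/3125) + 32219/32031)*9808 = (18817/3125 + 32219/32031)*9808 = (703411702/100096875)*9808 = 6899061973216/100096875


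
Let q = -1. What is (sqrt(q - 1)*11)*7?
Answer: 77*I*sqrt(2) ≈ 108.89*I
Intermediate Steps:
(sqrt(q - 1)*11)*7 = (sqrt(-1 - 1)*11)*7 = (sqrt(-2)*11)*7 = ((I*sqrt(2))*11)*7 = (11*I*sqrt(2))*7 = 77*I*sqrt(2)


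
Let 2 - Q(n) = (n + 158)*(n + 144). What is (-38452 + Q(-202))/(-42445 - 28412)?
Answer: 41002/70857 ≈ 0.57866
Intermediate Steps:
Q(n) = 2 - (144 + n)*(158 + n) (Q(n) = 2 - (n + 158)*(n + 144) = 2 - (158 + n)*(144 + n) = 2 - (144 + n)*(158 + n))
(-38452 + Q(-202))/(-42445 - 28412) = (-38452 + (-22750 - 1*(-202)**2 - 302*(-202)))/(-42445 - 28412) = (-38452 + (-22750 - 1*40804 + 61004))/(-70857) = (-38452 + (-22750 - 40804 + 61004))*(-1/70857) = (-38452 - 2550)*(-1/70857) = -41002*(-1/70857) = 41002/70857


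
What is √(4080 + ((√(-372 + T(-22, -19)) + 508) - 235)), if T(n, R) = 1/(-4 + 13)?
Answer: √(39177 + 3*I*√3347)/3 ≈ 65.977 + 0.14614*I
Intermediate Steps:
T(n, R) = ⅑ (T(n, R) = 1/9 = ⅑)
√(4080 + ((√(-372 + T(-22, -19)) + 508) - 235)) = √(4080 + ((√(-372 + ⅑) + 508) - 235)) = √(4080 + ((√(-3347/9) + 508) - 235)) = √(4080 + ((I*√3347/3 + 508) - 235)) = √(4080 + ((508 + I*√3347/3) - 235)) = √(4080 + (273 + I*√3347/3)) = √(4353 + I*√3347/3)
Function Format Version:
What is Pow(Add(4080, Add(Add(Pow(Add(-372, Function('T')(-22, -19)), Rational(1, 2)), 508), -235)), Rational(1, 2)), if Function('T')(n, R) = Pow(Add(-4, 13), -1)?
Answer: Mul(Rational(1, 3), Pow(Add(39177, Mul(3, I, Pow(3347, Rational(1, 2)))), Rational(1, 2))) ≈ Add(65.977, Mul(0.14614, I))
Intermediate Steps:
Function('T')(n, R) = Rational(1, 9) (Function('T')(n, R) = Pow(9, -1) = Rational(1, 9))
Pow(Add(4080, Add(Add(Pow(Add(-372, Function('T')(-22, -19)), Rational(1, 2)), 508), -235)), Rational(1, 2)) = Pow(Add(4080, Add(Add(Pow(Add(-372, Rational(1, 9)), Rational(1, 2)), 508), -235)), Rational(1, 2)) = Pow(Add(4080, Add(Add(Pow(Rational(-3347, 9), Rational(1, 2)), 508), -235)), Rational(1, 2)) = Pow(Add(4080, Add(Add(Mul(Rational(1, 3), I, Pow(3347, Rational(1, 2))), 508), -235)), Rational(1, 2)) = Pow(Add(4080, Add(Add(508, Mul(Rational(1, 3), I, Pow(3347, Rational(1, 2)))), -235)), Rational(1, 2)) = Pow(Add(4080, Add(273, Mul(Rational(1, 3), I, Pow(3347, Rational(1, 2))))), Rational(1, 2)) = Pow(Add(4353, Mul(Rational(1, 3), I, Pow(3347, Rational(1, 2)))), Rational(1, 2))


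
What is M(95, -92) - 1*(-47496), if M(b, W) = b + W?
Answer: 47499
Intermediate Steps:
M(b, W) = W + b
M(95, -92) - 1*(-47496) = (-92 + 95) - 1*(-47496) = 3 + 47496 = 47499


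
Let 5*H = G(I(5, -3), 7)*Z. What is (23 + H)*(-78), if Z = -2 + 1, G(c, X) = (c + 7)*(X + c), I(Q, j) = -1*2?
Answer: -1404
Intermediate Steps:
I(Q, j) = -2
G(c, X) = (7 + c)*(X + c)
Z = -1
H = -5 (H = (((-2)² + 7*7 + 7*(-2) + 7*(-2))*(-1))/5 = ((4 + 49 - 14 - 14)*(-1))/5 = (25*(-1))/5 = (⅕)*(-25) = -5)
(23 + H)*(-78) = (23 - 5)*(-78) = 18*(-78) = -1404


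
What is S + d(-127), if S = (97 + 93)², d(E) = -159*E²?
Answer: -2528411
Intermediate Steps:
S = 36100 (S = 190² = 36100)
S + d(-127) = 36100 - 159*(-127)² = 36100 - 159*16129 = 36100 - 2564511 = -2528411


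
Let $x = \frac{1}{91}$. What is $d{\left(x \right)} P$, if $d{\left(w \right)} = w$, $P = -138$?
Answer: $- \frac{138}{91} \approx -1.5165$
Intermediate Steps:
$x = \frac{1}{91} \approx 0.010989$
$d{\left(x \right)} P = \frac{1}{91} \left(-138\right) = - \frac{138}{91}$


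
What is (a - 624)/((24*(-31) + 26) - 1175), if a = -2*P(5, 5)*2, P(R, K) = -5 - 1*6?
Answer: 580/1893 ≈ 0.30639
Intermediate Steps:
P(R, K) = -11 (P(R, K) = -5 - 6 = -11)
a = 44 (a = -2*(-11)*2 = 22*2 = 44)
(a - 624)/((24*(-31) + 26) - 1175) = (44 - 624)/((24*(-31) + 26) - 1175) = -580/((-744 + 26) - 1175) = -580/(-718 - 1175) = -580/(-1893) = -580*(-1/1893) = 580/1893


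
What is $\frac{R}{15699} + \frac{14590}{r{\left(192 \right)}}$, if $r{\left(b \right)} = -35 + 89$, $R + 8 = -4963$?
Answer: $\frac{38129996}{141291} \approx 269.87$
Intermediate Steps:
$R = -4971$ ($R = -8 - 4963 = -4971$)
$r{\left(b \right)} = 54$
$\frac{R}{15699} + \frac{14590}{r{\left(192 \right)}} = - \frac{4971}{15699} + \frac{14590}{54} = \left(-4971\right) \frac{1}{15699} + 14590 \cdot \frac{1}{54} = - \frac{1657}{5233} + \frac{7295}{27} = \frac{38129996}{141291}$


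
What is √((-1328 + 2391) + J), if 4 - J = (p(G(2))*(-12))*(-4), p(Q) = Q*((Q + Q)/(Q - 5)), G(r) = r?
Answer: √1195 ≈ 34.569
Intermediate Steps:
p(Q) = 2*Q²/(-5 + Q) (p(Q) = Q*((2*Q)/(-5 + Q)) = Q*(2*Q/(-5 + Q)) = 2*Q²/(-5 + Q))
J = 132 (J = 4 - (2*2²/(-5 + 2))*(-12)*(-4) = 4 - (2*4/(-3))*(-12)*(-4) = 4 - (2*4*(-⅓))*(-12)*(-4) = 4 - (-8/3*(-12))*(-4) = 4 - 32*(-4) = 4 - 1*(-128) = 4 + 128 = 132)
√((-1328 + 2391) + J) = √((-1328 + 2391) + 132) = √(1063 + 132) = √1195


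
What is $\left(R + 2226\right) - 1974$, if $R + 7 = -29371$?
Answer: $-29126$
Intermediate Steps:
$R = -29378$ ($R = -7 - 29371 = -29378$)
$\left(R + 2226\right) - 1974 = \left(-29378 + 2226\right) - 1974 = -27152 - 1974 = -29126$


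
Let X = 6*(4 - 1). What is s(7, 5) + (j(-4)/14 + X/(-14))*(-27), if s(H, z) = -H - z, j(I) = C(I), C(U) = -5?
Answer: 453/14 ≈ 32.357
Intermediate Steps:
j(I) = -5
X = 18 (X = 6*3 = 18)
s(7, 5) + (j(-4)/14 + X/(-14))*(-27) = (-1*7 - 1*5) + (-5/14 + 18/(-14))*(-27) = (-7 - 5) + (-5*1/14 + 18*(-1/14))*(-27) = -12 + (-5/14 - 9/7)*(-27) = -12 - 23/14*(-27) = -12 + 621/14 = 453/14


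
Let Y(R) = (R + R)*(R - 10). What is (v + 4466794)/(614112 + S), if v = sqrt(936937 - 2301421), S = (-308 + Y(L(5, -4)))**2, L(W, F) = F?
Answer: 2233397/326264 + I*sqrt(341121)/326264 ≈ 6.8454 + 0.0017901*I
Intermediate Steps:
Y(R) = 2*R*(-10 + R) (Y(R) = (2*R)*(-10 + R) = 2*R*(-10 + R))
S = 38416 (S = (-308 + 2*(-4)*(-10 - 4))**2 = (-308 + 2*(-4)*(-14))**2 = (-308 + 112)**2 = (-196)**2 = 38416)
v = 2*I*sqrt(341121) (v = sqrt(-1364484) = 2*I*sqrt(341121) ≈ 1168.1*I)
(v + 4466794)/(614112 + S) = (2*I*sqrt(341121) + 4466794)/(614112 + 38416) = (4466794 + 2*I*sqrt(341121))/652528 = (4466794 + 2*I*sqrt(341121))*(1/652528) = 2233397/326264 + I*sqrt(341121)/326264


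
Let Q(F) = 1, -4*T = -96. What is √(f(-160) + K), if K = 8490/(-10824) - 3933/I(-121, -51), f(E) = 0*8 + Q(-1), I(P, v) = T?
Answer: I*√532615666/1804 ≈ 12.793*I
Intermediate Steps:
T = 24 (T = -¼*(-96) = 24)
I(P, v) = 24
f(E) = 1 (f(E) = 0*8 + 1 = 0 + 1 = 1)
K = -594091/3608 (K = 8490/(-10824) - 3933/24 = 8490*(-1/10824) - 3933*1/24 = -1415/1804 - 1311/8 = -594091/3608 ≈ -164.66)
√(f(-160) + K) = √(1 - 594091/3608) = √(-590483/3608) = I*√532615666/1804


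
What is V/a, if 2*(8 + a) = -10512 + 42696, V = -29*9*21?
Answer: -5481/16084 ≈ -0.34077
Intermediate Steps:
V = -5481 (V = -261*21 = -5481)
a = 16084 (a = -8 + (-10512 + 42696)/2 = -8 + (1/2)*32184 = -8 + 16092 = 16084)
V/a = -5481/16084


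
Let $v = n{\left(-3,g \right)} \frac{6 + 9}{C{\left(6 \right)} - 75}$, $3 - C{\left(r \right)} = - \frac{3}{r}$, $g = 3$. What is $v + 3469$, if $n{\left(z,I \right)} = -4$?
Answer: $\frac{496187}{143} \approx 3469.8$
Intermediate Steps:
$C{\left(r \right)} = 3 + \frac{3}{r}$ ($C{\left(r \right)} = 3 - - \frac{3}{r} = 3 + \frac{3}{r}$)
$v = \frac{120}{143}$ ($v = - 4 \frac{6 + 9}{\left(3 + \frac{3}{6}\right) - 75} = - 4 \frac{15}{\left(3 + 3 \cdot \frac{1}{6}\right) - 75} = - 4 \frac{15}{\left(3 + \frac{1}{2}\right) - 75} = - 4 \frac{15}{\frac{7}{2} - 75} = - 4 \frac{15}{- \frac{143}{2}} = - 4 \cdot 15 \left(- \frac{2}{143}\right) = \left(-4\right) \left(- \frac{30}{143}\right) = \frac{120}{143} \approx 0.83916$)
$v + 3469 = \frac{120}{143} + 3469 = \frac{496187}{143}$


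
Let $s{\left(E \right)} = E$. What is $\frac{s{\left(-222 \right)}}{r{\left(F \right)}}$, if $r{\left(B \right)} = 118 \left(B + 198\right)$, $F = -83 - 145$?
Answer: $\frac{37}{590} \approx 0.062712$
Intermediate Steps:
$F = -228$ ($F = -83 - 145 = -228$)
$r{\left(B \right)} = 23364 + 118 B$ ($r{\left(B \right)} = 118 \left(198 + B\right) = 23364 + 118 B$)
$\frac{s{\left(-222 \right)}}{r{\left(F \right)}} = - \frac{222}{23364 + 118 \left(-228\right)} = - \frac{222}{23364 - 26904} = - \frac{222}{-3540} = \left(-222\right) \left(- \frac{1}{3540}\right) = \frac{37}{590}$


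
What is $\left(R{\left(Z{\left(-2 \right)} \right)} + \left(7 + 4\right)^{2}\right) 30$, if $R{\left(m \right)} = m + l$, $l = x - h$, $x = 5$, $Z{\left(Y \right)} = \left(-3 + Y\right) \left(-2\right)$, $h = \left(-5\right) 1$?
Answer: $4230$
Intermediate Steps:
$h = -5$
$Z{\left(Y \right)} = 6 - 2 Y$
$l = 10$ ($l = 5 - -5 = 5 + 5 = 10$)
$R{\left(m \right)} = 10 + m$ ($R{\left(m \right)} = m + 10 = 10 + m$)
$\left(R{\left(Z{\left(-2 \right)} \right)} + \left(7 + 4\right)^{2}\right) 30 = \left(\left(10 + \left(6 - -4\right)\right) + \left(7 + 4\right)^{2}\right) 30 = \left(\left(10 + \left(6 + 4\right)\right) + 11^{2}\right) 30 = \left(\left(10 + 10\right) + 121\right) 30 = \left(20 + 121\right) 30 = 141 \cdot 30 = 4230$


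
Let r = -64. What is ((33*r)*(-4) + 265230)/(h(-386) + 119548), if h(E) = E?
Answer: 136839/59581 ≈ 2.2967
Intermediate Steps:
((33*r)*(-4) + 265230)/(h(-386) + 119548) = ((33*(-64))*(-4) + 265230)/(-386 + 119548) = (-2112*(-4) + 265230)/119162 = (8448 + 265230)*(1/119162) = 273678*(1/119162) = 136839/59581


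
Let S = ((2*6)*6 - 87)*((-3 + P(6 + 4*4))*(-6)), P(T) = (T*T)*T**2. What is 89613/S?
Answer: 9957/2342530 ≈ 0.0042505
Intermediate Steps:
P(T) = T**4 (P(T) = T**2*T**2 = T**4)
S = 21082770 (S = ((2*6)*6 - 87)*((-3 + (6 + 4*4)**4)*(-6)) = (12*6 - 87)*((-3 + (6 + 16)**4)*(-6)) = (72 - 87)*((-3 + 22**4)*(-6)) = -15*(-3 + 234256)*(-6) = -3513795*(-6) = -15*(-1405518) = 21082770)
89613/S = 89613/21082770 = 89613*(1/21082770) = 9957/2342530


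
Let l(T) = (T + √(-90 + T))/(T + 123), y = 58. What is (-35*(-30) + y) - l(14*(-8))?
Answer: 12300/11 - I*√202/11 ≈ 1118.2 - 1.2921*I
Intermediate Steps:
l(T) = (T + √(-90 + T))/(123 + T)
(-35*(-30) + y) - l(14*(-8)) = (-35*(-30) + 58) - (14*(-8) + √(-90 + 14*(-8)))/(123 + 14*(-8)) = (1050 + 58) - (-112 + √(-90 - 112))/(123 - 112) = 1108 - (-112 + √(-202))/11 = 1108 - (-112 + I*√202)/11 = 1108 - (-112/11 + I*√202/11) = 1108 + (112/11 - I*√202/11) = 12300/11 - I*√202/11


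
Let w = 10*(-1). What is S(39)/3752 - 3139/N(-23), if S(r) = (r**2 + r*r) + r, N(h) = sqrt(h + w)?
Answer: 3081/3752 + 3139*I*sqrt(33)/33 ≈ 0.82116 + 546.43*I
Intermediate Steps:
w = -10
N(h) = sqrt(-10 + h) (N(h) = sqrt(h - 10) = sqrt(-10 + h))
S(r) = r + 2*r**2 (S(r) = (r**2 + r**2) + r = 2*r**2 + r = r + 2*r**2)
S(39)/3752 - 3139/N(-23) = (39*(1 + 2*39))/3752 - 3139/sqrt(-10 - 23) = (39*(1 + 78))*(1/3752) - 3139*(-I*sqrt(33)/33) = (39*79)*(1/3752) - 3139*(-I*sqrt(33)/33) = 3081*(1/3752) - (-3139)*I*sqrt(33)/33 = 3081/3752 + 3139*I*sqrt(33)/33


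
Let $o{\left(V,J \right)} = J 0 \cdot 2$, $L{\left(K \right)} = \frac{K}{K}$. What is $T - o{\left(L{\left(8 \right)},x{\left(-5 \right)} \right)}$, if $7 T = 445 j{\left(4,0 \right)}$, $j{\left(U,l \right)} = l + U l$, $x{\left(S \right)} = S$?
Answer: $0$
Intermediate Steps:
$L{\left(K \right)} = 1$
$o{\left(V,J \right)} = 0$ ($o{\left(V,J \right)} = 0 \cdot 2 = 0$)
$T = 0$ ($T = \frac{445 \cdot 0 \left(1 + 4\right)}{7} = \frac{445 \cdot 0 \cdot 5}{7} = \frac{445 \cdot 0}{7} = \frac{1}{7} \cdot 0 = 0$)
$T - o{\left(L{\left(8 \right)},x{\left(-5 \right)} \right)} = 0 - 0 = 0 + 0 = 0$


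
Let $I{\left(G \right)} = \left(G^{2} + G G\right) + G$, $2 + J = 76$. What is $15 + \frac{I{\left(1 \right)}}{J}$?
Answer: $\frac{1113}{74} \approx 15.041$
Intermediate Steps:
$J = 74$ ($J = -2 + 76 = 74$)
$I{\left(G \right)} = G + 2 G^{2}$ ($I{\left(G \right)} = \left(G^{2} + G^{2}\right) + G = 2 G^{2} + G = G + 2 G^{2}$)
$15 + \frac{I{\left(1 \right)}}{J} = 15 + \frac{1 \left(1 + 2 \cdot 1\right)}{74} = 15 + 1 \left(1 + 2\right) \frac{1}{74} = 15 + 1 \cdot 3 \cdot \frac{1}{74} = 15 + 3 \cdot \frac{1}{74} = 15 + \frac{3}{74} = \frac{1113}{74}$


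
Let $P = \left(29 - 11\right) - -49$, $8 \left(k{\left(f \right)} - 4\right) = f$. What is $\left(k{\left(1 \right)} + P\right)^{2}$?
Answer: $\frac{323761}{64} \approx 5058.8$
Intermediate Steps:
$k{\left(f \right)} = 4 + \frac{f}{8}$
$P = 67$ ($P = 18 + 49 = 67$)
$\left(k{\left(1 \right)} + P\right)^{2} = \left(\left(4 + \frac{1}{8} \cdot 1\right) + 67\right)^{2} = \left(\left(4 + \frac{1}{8}\right) + 67\right)^{2} = \left(\frac{33}{8} + 67\right)^{2} = \left(\frac{569}{8}\right)^{2} = \frac{323761}{64}$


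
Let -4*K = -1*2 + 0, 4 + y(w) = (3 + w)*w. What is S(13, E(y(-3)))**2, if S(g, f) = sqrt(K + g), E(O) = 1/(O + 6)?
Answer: 27/2 ≈ 13.500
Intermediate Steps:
y(w) = -4 + w*(3 + w) (y(w) = -4 + (3 + w)*w = -4 + w*(3 + w))
E(O) = 1/(6 + O)
K = 1/2 (K = -(-1*2 + 0)/4 = -(-2 + 0)/4 = -1/4*(-2) = 1/2 ≈ 0.50000)
S(g, f) = sqrt(1/2 + g)
S(13, E(y(-3)))**2 = (sqrt(2 + 4*13)/2)**2 = (sqrt(2 + 52)/2)**2 = (sqrt(54)/2)**2 = ((3*sqrt(6))/2)**2 = (3*sqrt(6)/2)**2 = 27/2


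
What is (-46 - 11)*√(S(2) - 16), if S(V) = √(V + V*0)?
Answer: -57*I*√(16 - √2) ≈ -217.69*I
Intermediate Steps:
S(V) = √V (S(V) = √(V + 0) = √V)
(-46 - 11)*√(S(2) - 16) = (-46 - 11)*√(√2 - 16) = -57*√(-16 + √2)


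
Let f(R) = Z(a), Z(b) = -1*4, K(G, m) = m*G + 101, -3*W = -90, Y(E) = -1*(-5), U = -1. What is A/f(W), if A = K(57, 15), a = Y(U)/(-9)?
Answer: -239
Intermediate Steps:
Y(E) = 5
W = 30 (W = -⅓*(-90) = 30)
K(G, m) = 101 + G*m (K(G, m) = G*m + 101 = 101 + G*m)
a = -5/9 (a = 5/(-9) = 5*(-⅑) = -5/9 ≈ -0.55556)
A = 956 (A = 101 + 57*15 = 101 + 855 = 956)
Z(b) = -4
f(R) = -4
A/f(W) = 956/(-4) = 956*(-¼) = -239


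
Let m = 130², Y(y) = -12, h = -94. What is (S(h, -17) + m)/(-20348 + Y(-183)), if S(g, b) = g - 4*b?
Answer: -8437/10180 ≈ -0.82878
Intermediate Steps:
m = 16900
(S(h, -17) + m)/(-20348 + Y(-183)) = ((-94 - 4*(-17)) + 16900)/(-20348 - 12) = ((-94 + 68) + 16900)/(-20360) = (-26 + 16900)*(-1/20360) = 16874*(-1/20360) = -8437/10180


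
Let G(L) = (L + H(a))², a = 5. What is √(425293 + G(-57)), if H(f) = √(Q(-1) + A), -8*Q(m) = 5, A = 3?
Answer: √(6856710 - 456*√38)/4 ≈ 654.50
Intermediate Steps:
Q(m) = -5/8 (Q(m) = -⅛*5 = -5/8)
H(f) = √38/4 (H(f) = √(-5/8 + 3) = √(19/8) = √38/4)
G(L) = (L + √38/4)²
√(425293 + G(-57)) = √(425293 + (√38 + 4*(-57))²/16) = √(425293 + (√38 - 228)²/16) = √(425293 + (-228 + √38)²/16)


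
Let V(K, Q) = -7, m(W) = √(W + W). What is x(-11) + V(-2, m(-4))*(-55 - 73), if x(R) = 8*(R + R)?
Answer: 720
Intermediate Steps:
m(W) = √2*√W (m(W) = √(2*W) = √2*√W)
x(R) = 16*R (x(R) = 8*(2*R) = 16*R)
x(-11) + V(-2, m(-4))*(-55 - 73) = 16*(-11) - 7*(-55 - 73) = -176 - 7*(-128) = -176 + 896 = 720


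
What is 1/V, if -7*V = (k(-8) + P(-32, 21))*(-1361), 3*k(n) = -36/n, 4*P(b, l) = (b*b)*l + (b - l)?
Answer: 28/29202977 ≈ 9.5881e-7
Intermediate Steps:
P(b, l) = -l/4 + b/4 + l*b²/4 (P(b, l) = ((b*b)*l + (b - l))/4 = (b²*l + (b - l))/4 = (l*b² + (b - l))/4 = (b - l + l*b²)/4 = -l/4 + b/4 + l*b²/4)
k(n) = -12/n (k(n) = (-36/n)/3 = -12/n)
V = 29202977/28 (V = -(-12/(-8) + (-¼*21 + (¼)*(-32) + (¼)*21*(-32)²))*(-1361)/7 = -(-12*(-⅛) + (-21/4 - 8 + (¼)*21*1024))*(-1361)/7 = -(3/2 + (-21/4 - 8 + 5376))*(-1361)/7 = -(3/2 + 21451/4)*(-1361)/7 = -21457*(-1361)/28 = -⅐*(-29202977/4) = 29202977/28 ≈ 1.0430e+6)
1/V = 1/(29202977/28) = 28/29202977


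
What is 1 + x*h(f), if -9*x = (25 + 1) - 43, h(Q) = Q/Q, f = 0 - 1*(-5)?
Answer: 26/9 ≈ 2.8889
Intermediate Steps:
f = 5 (f = 0 + 5 = 5)
h(Q) = 1
x = 17/9 (x = -((25 + 1) - 43)/9 = -(26 - 43)/9 = -1/9*(-17) = 17/9 ≈ 1.8889)
1 + x*h(f) = 1 + (17/9)*1 = 1 + 17/9 = 26/9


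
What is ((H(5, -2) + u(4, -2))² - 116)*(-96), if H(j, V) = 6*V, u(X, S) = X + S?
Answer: 1536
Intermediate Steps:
u(X, S) = S + X
((H(5, -2) + u(4, -2))² - 116)*(-96) = ((6*(-2) + (-2 + 4))² - 116)*(-96) = ((-12 + 2)² - 116)*(-96) = ((-10)² - 116)*(-96) = (100 - 116)*(-96) = -16*(-96) = 1536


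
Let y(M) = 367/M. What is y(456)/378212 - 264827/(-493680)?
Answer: 317176964391/591266383840 ≈ 0.53644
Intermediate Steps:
y(456)/378212 - 264827/(-493680) = (367/456)/378212 - 264827/(-493680) = (367*(1/456))*(1/378212) - 264827*(-1/493680) = (367/456)*(1/378212) + 264827/493680 = 367/172464672 + 264827/493680 = 317176964391/591266383840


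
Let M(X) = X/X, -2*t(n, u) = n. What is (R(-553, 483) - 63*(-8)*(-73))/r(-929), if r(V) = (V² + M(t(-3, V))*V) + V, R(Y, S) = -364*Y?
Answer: 164500/861183 ≈ 0.19102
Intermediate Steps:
t(n, u) = -n/2
M(X) = 1
r(V) = V² + 2*V (r(V) = (V² + 1*V) + V = (V² + V) + V = (V + V²) + V = V² + 2*V)
(R(-553, 483) - 63*(-8)*(-73))/r(-929) = (-364*(-553) - 63*(-8)*(-73))/((-929*(2 - 929))) = (201292 + 504*(-73))/((-929*(-927))) = (201292 - 36792)/861183 = 164500*(1/861183) = 164500/861183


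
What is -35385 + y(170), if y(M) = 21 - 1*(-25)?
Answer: -35339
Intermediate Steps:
y(M) = 46 (y(M) = 21 + 25 = 46)
-35385 + y(170) = -35385 + 46 = -35339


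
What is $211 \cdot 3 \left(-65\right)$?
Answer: $-41145$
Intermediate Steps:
$211 \cdot 3 \left(-65\right) = 633 \left(-65\right) = -41145$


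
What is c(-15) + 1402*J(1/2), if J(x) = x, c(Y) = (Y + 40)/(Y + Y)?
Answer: 4201/6 ≈ 700.17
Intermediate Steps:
c(Y) = (40 + Y)/(2*Y) (c(Y) = (40 + Y)/((2*Y)) = (40 + Y)*(1/(2*Y)) = (40 + Y)/(2*Y))
c(-15) + 1402*J(1/2) = (½)*(40 - 15)/(-15) + 1402/2 = (½)*(-1/15)*25 + 1402*(½) = -⅚ + 701 = 4201/6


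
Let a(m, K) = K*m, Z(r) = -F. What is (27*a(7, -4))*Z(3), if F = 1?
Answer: 756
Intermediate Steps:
Z(r) = -1 (Z(r) = -1*1 = -1)
(27*a(7, -4))*Z(3) = (27*(-4*7))*(-1) = (27*(-28))*(-1) = -756*(-1) = 756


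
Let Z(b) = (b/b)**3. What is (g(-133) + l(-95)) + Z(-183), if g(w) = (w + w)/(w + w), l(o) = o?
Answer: -93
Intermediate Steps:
g(w) = 1 (g(w) = (2*w)/((2*w)) = (2*w)*(1/(2*w)) = 1)
Z(b) = 1 (Z(b) = 1**3 = 1)
(g(-133) + l(-95)) + Z(-183) = (1 - 95) + 1 = -94 + 1 = -93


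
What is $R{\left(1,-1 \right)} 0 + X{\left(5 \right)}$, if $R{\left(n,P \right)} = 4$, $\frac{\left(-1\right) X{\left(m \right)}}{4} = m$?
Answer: $-20$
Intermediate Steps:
$X{\left(m \right)} = - 4 m$
$R{\left(1,-1 \right)} 0 + X{\left(5 \right)} = 4 \cdot 0 - 20 = 0 - 20 = -20$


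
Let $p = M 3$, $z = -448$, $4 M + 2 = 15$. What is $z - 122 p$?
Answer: $- \frac{3275}{2} \approx -1637.5$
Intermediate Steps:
$M = \frac{13}{4}$ ($M = - \frac{1}{2} + \frac{1}{4} \cdot 15 = - \frac{1}{2} + \frac{15}{4} = \frac{13}{4} \approx 3.25$)
$p = \frac{39}{4}$ ($p = \frac{13}{4} \cdot 3 = \frac{39}{4} \approx 9.75$)
$z - 122 p = -448 - \frac{2379}{2} = - \frac{3275}{2}$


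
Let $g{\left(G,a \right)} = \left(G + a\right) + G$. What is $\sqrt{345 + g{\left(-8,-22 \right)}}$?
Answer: $\sqrt{307} \approx 17.521$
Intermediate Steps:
$g{\left(G,a \right)} = a + 2 G$
$\sqrt{345 + g{\left(-8,-22 \right)}} = \sqrt{345 + \left(-22 + 2 \left(-8\right)\right)} = \sqrt{345 - 38} = \sqrt{307}$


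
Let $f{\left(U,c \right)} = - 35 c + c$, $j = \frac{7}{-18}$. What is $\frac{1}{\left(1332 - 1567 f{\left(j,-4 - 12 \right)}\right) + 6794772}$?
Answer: $\frac{1}{5943656} \approx 1.6825 \cdot 10^{-7}$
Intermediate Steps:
$j = - \frac{7}{18}$ ($j = 7 \left(- \frac{1}{18}\right) = - \frac{7}{18} \approx -0.38889$)
$f{\left(U,c \right)} = - 34 c$
$\frac{1}{\left(1332 - 1567 f{\left(j,-4 - 12 \right)}\right) + 6794772} = \frac{1}{\left(1332 - 1567 \left(- 34 \left(-4 - 12\right)\right)\right) + 6794772} = \frac{1}{\left(1332 - 1567 \left(\left(-34\right) \left(-16\right)\right)\right) + 6794772} = \frac{1}{\left(1332 - 852448\right) + 6794772} = \frac{1}{-851116 + 6794772} = \frac{1}{5943656}$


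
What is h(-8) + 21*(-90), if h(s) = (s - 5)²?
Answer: -1721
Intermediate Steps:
h(s) = (-5 + s)²
h(-8) + 21*(-90) = (-5 - 8)² + 21*(-90) = (-13)² - 1890 = 169 - 1890 = -1721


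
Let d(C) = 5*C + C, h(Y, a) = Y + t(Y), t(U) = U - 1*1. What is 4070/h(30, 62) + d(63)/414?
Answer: 94849/1357 ≈ 69.896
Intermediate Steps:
t(U) = -1 + U (t(U) = U - 1 = -1 + U)
h(Y, a) = -1 + 2*Y (h(Y, a) = Y + (-1 + Y) = -1 + 2*Y)
d(C) = 6*C
4070/h(30, 62) + d(63)/414 = 4070/(-1 + 2*30) + (6*63)/414 = 4070/(-1 + 60) + 378*(1/414) = 4070/59 + 21/23 = 94849/1357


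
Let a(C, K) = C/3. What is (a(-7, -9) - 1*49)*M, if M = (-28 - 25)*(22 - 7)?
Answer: 40810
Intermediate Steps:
a(C, K) = C/3 (a(C, K) = C*(⅓) = C/3)
M = -795 (M = -53*15 = -795)
(a(-7, -9) - 1*49)*M = ((⅓)*(-7) - 1*49)*(-795) = (-7/3 - 49)*(-795) = -154/3*(-795) = 40810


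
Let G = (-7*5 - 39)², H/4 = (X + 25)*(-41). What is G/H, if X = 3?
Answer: -1369/1148 ≈ -1.1925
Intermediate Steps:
H = -4592 (H = 4*((3 + 25)*(-41)) = 4*(28*(-41)) = 4*(-1148) = -4592)
G = 5476 (G = (-35 - 39)² = (-74)² = 5476)
G/H = 5476/(-4592) = 5476*(-1/4592) = -1369/1148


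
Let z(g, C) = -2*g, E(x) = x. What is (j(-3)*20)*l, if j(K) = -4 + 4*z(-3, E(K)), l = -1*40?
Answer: -16000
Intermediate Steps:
l = -40
j(K) = 20 (j(K) = -4 + 4*(-2*(-3)) = -4 + 4*6 = -4 + 24 = 20)
(j(-3)*20)*l = (20*20)*(-40) = 400*(-40) = -16000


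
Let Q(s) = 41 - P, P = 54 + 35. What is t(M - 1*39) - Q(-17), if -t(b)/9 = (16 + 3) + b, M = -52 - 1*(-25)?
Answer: 471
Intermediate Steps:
P = 89
M = -27 (M = -52 + 25 = -27)
t(b) = -171 - 9*b (t(b) = -9*((16 + 3) + b) = -9*(19 + b) = -171 - 9*b)
Q(s) = -48 (Q(s) = 41 - 1*89 = 41 - 89 = -48)
t(M - 1*39) - Q(-17) = (-171 - 9*(-27 - 1*39)) - 1*(-48) = (-171 - 9*(-27 - 39)) + 48 = (-171 - 9*(-66)) + 48 = (-171 + 594) + 48 = 423 + 48 = 471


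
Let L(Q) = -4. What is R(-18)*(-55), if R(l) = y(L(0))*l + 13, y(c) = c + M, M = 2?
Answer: -2695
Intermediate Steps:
y(c) = 2 + c (y(c) = c + 2 = 2 + c)
R(l) = 13 - 2*l (R(l) = (2 - 4)*l + 13 = -2*l + 13 = 13 - 2*l)
R(-18)*(-55) = (13 - 2*(-18))*(-55) = (13 + 36)*(-55) = 49*(-55) = -2695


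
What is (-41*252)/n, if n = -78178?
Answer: 5166/39089 ≈ 0.13216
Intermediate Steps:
(-41*252)/n = -41*252/(-78178) = -10332*(-1/78178) = 5166/39089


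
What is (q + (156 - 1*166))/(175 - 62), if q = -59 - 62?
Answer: -131/113 ≈ -1.1593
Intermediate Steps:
q = -121
(q + (156 - 1*166))/(175 - 62) = (-121 + (156 - 1*166))/(175 - 62) = (-121 + (156 - 166))/113 = (-121 - 10)*(1/113) = -131*1/113 = -131/113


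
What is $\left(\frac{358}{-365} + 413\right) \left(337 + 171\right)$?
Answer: $\frac{76396596}{365} \approx 2.0931 \cdot 10^{5}$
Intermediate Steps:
$\left(\frac{358}{-365} + 413\right) \left(337 + 171\right) = \left(358 \left(- \frac{1}{365}\right) + 413\right) 508 = \left(- \frac{358}{365} + 413\right) 508 = \frac{150387}{365} \cdot 508 = \frac{76396596}{365}$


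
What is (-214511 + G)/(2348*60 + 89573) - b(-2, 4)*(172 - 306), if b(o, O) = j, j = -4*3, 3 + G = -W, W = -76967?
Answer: -370705971/230453 ≈ -1608.6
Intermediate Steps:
G = 76964 (G = -3 - 1*(-76967) = -3 + 76967 = 76964)
j = -12
b(o, O) = -12
(-214511 + G)/(2348*60 + 89573) - b(-2, 4)*(172 - 306) = (-214511 + 76964)/(2348*60 + 89573) - (-12)*(172 - 306) = -137547/(140880 + 89573) - (-12)*(-134) = -137547/230453 - 1*1608 = -137547*1/230453 - 1608 = -137547/230453 - 1608 = -370705971/230453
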